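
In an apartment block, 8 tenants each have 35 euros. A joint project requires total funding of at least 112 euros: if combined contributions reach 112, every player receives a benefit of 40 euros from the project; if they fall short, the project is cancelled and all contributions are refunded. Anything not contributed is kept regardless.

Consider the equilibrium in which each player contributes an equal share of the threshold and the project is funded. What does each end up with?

Equal share of the threshold: 112/8 = 14.
At this profile no one gains by cutting their contribution: any cut drops the total below 112, the project is cancelled, contributions are refunded, and the deviator ends with 35, which is less than 35 − 14 + 40 = 61. Contributing more than 14 just wastes the excess. So contributing exactly 14 is a best response.
Each player's payoff: 35 − 14 + 40 = 61.

61 euros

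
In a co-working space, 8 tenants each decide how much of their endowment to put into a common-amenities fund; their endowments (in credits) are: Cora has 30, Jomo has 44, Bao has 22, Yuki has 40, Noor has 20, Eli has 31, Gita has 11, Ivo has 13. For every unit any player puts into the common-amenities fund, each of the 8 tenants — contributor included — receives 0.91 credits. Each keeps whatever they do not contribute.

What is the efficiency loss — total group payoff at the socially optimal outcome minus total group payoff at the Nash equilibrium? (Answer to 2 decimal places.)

1325.08 credits

The private return per contributed unit is 0.91 < 1 for everyone, so the Nash equilibrium is zero contribution and the group total is Σ E_j = 30 + 44 + 22 + 40 + 20 + 31 + 11 + 13 = 211.
Each contributed unit returns 7.280 to the group, so the social optimum is full contribution by everyone: group total = 7.280 × 211 = 1536.08.
Efficiency loss = (7.280 − 1) × 211 = 1325.08.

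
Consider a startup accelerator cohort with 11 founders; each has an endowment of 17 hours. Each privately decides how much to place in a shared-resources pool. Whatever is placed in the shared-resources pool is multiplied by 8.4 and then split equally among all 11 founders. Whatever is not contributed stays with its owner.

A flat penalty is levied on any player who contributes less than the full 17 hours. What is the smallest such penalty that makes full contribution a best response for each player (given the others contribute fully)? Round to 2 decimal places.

Given the others contribute fully, the best deviation is to contribute 0 (any partial contribution still incurs the fine and gives up units whose private return 0.7636 is below 1).
Deviating from 17 to 0 saves 17 hours but forfeits the deviator's share of the drop in the shared-resources pool: 8.4/11 × 17 = 12.98.
So the deviation gain is 17 − 12.98 = 4.02, and the fine must be at least 4.02 hours to wipe it out.

4.02 hours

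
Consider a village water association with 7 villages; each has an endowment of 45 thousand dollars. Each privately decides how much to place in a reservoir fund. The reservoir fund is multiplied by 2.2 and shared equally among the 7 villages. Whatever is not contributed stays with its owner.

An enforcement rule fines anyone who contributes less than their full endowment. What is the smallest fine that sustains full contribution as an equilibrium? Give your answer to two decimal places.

Given the others contribute fully, the best deviation is to contribute 0 (any partial contribution still incurs the fine and gives up units whose private return 0.3143 is below 1).
Deviating from 45 to 0 saves 45 thousand dollars but forfeits the deviator's share of the drop in the reservoir fund: 2.2/7 × 45 = 14.14.
So the deviation gain is 45 − 14.14 = 30.86, and the fine must be at least 30.86 thousand dollars to wipe it out.

30.86 thousand dollars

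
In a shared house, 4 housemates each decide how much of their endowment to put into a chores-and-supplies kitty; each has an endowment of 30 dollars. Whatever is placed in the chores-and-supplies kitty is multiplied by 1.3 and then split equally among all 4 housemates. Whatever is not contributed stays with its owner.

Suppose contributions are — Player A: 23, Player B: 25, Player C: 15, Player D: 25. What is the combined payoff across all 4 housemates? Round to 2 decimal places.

146.40 dollars

Total contributed: 23 + 25 + 15 + 25 = 88; total kept: 4 × 30 − 88 = 32.
The chores-and-supplies kitty pays out 1.3 × 88 = 114.40 in aggregate.
Group total = 32 + 114.40 = 146.40.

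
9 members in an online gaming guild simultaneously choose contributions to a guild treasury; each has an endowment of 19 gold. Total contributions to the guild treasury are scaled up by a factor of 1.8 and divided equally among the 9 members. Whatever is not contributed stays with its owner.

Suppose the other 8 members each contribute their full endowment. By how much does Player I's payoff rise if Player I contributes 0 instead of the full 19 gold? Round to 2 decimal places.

15.20 gold

Switching from a contribution of 19 to 0 lets Player I keep an extra 19 gold, but lowers the guild treasury by 19, which costs Player I their own share of that drop: 1.8/9 × 19 = 3.80.
Net gain = 19 − 3.80 = 15.20. The private return per contributed unit (0.2000) is below 1, so free-riding is indeed the best response regardless of what the others do.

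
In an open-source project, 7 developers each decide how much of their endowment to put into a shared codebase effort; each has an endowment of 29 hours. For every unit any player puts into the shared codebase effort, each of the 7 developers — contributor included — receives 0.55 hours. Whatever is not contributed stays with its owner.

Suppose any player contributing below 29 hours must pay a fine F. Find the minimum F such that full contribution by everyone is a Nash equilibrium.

Given the others contribute fully, the best deviation is to contribute 0 (any partial contribution still incurs the fine and gives up units whose private return 0.55 is below 1).
Deviating from 29 to 0 saves 29 hours but forfeits the deviator's share of the drop in the shared codebase effort: 0.55 × 29 = 15.95.
So the deviation gain is 29 − 15.95 = 13.05, and the fine must be at least 13.05 hours to wipe it out.

13.05 hours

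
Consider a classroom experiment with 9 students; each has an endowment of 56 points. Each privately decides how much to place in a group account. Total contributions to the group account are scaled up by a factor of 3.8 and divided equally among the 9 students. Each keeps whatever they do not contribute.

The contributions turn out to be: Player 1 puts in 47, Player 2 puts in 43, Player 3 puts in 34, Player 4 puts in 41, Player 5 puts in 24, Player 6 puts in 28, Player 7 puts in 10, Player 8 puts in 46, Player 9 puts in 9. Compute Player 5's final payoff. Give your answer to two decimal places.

Total contributed: 47 + 43 + 34 + 41 + 24 + 28 + 10 + 46 + 9 = 282.
Each receives 3.8 × 282 / 9 = 119.07 from the group account.
Player 5 keeps 56 − 24 = 32, so Player 5's payoff is 32 + 119.07 = 151.07.

151.07 points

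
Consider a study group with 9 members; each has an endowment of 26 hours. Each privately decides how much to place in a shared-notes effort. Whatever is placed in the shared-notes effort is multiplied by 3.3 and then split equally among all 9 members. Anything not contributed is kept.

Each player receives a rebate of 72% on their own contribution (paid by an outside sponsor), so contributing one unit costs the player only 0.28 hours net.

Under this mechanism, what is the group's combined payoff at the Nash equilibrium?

The effective private return per unit is now (3.3/9) / 0.28 = 1.3095 > 1, so every player's dominant strategy flips to full contribution.
At the Nash equilibrium everyone contributes 26. Group total payoff = 9 × (26 × 0.72 + 3.3 × 26) = 940.68.

940.68 hours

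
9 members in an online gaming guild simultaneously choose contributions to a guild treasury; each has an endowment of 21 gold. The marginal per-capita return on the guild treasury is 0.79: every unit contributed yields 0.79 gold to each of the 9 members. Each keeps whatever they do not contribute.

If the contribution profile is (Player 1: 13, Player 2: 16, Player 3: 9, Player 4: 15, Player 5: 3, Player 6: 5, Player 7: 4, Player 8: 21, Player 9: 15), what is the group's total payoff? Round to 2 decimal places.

Total contributed: 13 + 16 + 9 + 15 + 3 + 5 + 4 + 21 + 15 = 101; total kept: 9 × 21 − 101 = 88.
The guild treasury pays out 0.79 × 9 × 101 = 718.11 in aggregate.
Group total = 88 + 718.11 = 806.11.

806.11 gold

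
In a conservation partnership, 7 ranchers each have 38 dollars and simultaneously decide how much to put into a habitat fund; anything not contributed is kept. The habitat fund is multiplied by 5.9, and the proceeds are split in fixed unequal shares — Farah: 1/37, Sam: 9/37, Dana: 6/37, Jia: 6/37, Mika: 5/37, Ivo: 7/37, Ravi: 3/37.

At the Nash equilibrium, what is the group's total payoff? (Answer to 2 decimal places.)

638.40 dollars

A player with share s gets back 5.9·s per unit contributed, so full contribution is dominant for anyone with s > 1/5.9 = 0.1695 and zero contribution is dominant for anyone below.
Sam and Ivo clear that bar, contributing 38 each; the remaining 5 contribute 0. Total contributed: 76.
The habitat fund pays out 5.9 × 76 = 448.40 in total (split across the unequal shares, but the aggregate is all that matters for the group sum).
The 5 free-riders keep 38 each, adding 190. Group total = 190 + 448.40 = 638.40.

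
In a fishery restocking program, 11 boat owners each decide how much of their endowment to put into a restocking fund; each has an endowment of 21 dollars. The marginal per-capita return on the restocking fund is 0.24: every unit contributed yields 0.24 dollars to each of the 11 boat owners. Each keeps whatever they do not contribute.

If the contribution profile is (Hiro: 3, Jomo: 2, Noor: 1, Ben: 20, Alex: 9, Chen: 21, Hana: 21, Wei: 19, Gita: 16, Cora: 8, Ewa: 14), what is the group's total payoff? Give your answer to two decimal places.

450.76 dollars

Total contributed: 3 + 2 + 1 + 20 + 9 + 21 + 21 + 19 + 16 + 8 + 14 = 134; total kept: 11 × 21 − 134 = 97.
The restocking fund pays out 0.24 × 11 × 134 = 353.76 in aggregate.
Group total = 97 + 353.76 = 450.76.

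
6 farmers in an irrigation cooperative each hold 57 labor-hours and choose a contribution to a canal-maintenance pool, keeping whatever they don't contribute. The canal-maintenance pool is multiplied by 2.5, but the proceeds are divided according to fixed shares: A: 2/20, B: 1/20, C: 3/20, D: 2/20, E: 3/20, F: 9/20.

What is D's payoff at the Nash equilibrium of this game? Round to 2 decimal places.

Player j's private return per contributed unit is 2.5 × (j's share). Contributing is weakly dominant for j when that share is at least 1/2.5 = 0.4000, and contributing 0 is dominant otherwise.
The only share above 0.4000 is F's 9/20, contributing 57; the remaining 5 contribute 0. Total contributed: 57.
D keeps 57 and receives 2.5 × 57 × 2/20 = 14.25 from the canal-maintenance pool, for a payoff of 71.25.

71.25 labor-hours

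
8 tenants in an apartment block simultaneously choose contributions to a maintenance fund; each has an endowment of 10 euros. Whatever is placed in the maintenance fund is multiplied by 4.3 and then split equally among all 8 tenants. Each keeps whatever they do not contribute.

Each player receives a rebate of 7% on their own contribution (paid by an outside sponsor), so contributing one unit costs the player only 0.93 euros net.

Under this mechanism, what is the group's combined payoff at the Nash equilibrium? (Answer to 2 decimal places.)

80.00 euros

With the mechanism, a contributed unit returns (4.3/8) / 0.93 = 0.5780 per unit of net cost — still below 1 — so contributing 0 remains dominant for every player.
At the Nash equilibrium no one contributes; group total payoff = 8 × 10 = 80.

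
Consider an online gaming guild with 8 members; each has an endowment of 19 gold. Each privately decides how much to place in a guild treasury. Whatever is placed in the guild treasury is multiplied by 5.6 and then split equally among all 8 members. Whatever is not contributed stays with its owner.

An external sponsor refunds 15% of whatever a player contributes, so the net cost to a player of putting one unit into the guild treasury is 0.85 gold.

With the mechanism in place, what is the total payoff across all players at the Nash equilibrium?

Even with the mechanism, each unit contributed returns only (5.6/8) / 0.85 = 0.8235 per unit of net cost, so contributing nothing is still dominant.
Everyone keeps their endowment and the group total is 8 × 19 = 152.

152.00 gold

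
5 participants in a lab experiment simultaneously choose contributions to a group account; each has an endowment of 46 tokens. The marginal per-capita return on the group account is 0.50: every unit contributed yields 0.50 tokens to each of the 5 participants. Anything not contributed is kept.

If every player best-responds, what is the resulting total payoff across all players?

230.00 tokens

The private return per contributed unit is 0.50 < 1, so contributing 0 is dominant for every player. At the Nash equilibrium everyone keeps their 46, and the group total is 5 × 46 = 230.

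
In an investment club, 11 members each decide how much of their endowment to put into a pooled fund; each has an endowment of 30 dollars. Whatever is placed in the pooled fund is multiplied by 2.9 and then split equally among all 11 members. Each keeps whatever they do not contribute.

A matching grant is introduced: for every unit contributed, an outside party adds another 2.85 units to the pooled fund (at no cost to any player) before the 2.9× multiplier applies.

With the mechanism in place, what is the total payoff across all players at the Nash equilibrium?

3684.45 dollars

Under the mechanism each unit contributed yields 2.9 × 3.85 / 11 = 1.0150 back to its contributor per unit of net cost, which exceeds 1, making full contribution the dominant choice for everyone.
So the Nash equilibrium is full contribution by all 11; the group earns 2.9 × 3.85 × 330 = 3684.45.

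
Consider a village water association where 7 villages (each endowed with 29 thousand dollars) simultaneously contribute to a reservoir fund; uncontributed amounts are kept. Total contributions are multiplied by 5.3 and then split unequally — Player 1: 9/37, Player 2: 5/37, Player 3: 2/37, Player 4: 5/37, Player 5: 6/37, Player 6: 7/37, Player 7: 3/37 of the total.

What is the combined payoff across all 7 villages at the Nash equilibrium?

A player with share s gets back 5.3·s per unit contributed, so full contribution is dominant for anyone with s > 1/5.3 = 0.1887 and zero contribution is dominant for anyone below.
The shares above 0.1887 belong to Player 1 and Player 6, contributing 29 each; the remaining 5 contribute 0. Total contributed: 58.
The reservoir fund pays out 5.3 × 58 = 307.40 in total (split across the unequal shares, but the aggregate is all that matters for the group sum).
The 5 free-riders keep 29 each, adding 145. Group total = 145 + 307.40 = 452.40.

452.40 thousand dollars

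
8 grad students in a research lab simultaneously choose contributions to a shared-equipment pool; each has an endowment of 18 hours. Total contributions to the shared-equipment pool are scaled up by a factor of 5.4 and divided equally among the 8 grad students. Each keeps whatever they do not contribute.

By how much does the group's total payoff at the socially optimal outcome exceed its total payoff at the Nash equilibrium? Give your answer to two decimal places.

Each contributed unit returns 5.4/8 = 0.6750 to its contributor — below 1 — so contributing 0 is dominant for every player. At the Nash equilibrium everyone keeps their 18, and the group total is 8 × 18 = 144.
Each contributed unit returns 5.400 to the group as a whole (0.6750 to each of 8 players), which exceeds 1, so the social optimum is full contribution: group total = 5.400 × 144 = 777.60.
Efficiency loss = 777.60 − 144 = 633.60.

633.60 hours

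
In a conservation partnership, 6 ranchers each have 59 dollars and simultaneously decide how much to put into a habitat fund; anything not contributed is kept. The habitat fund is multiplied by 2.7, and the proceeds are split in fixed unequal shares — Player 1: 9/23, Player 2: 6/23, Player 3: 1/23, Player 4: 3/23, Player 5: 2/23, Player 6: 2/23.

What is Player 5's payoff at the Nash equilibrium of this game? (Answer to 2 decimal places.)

72.85 dollars

A player with share s gets back 2.7·s per unit contributed, so full contribution is dominant for anyone with s > 1/2.7 = 0.3704 and zero contribution is dominant for anyone below.
Player 1 alone (share 9/23) is above the threshold, contributing 59; the remaining 5 contribute 0. Total contributed: 59.
Player 5 keeps 59 and receives 2.7 × 59 × 2/23 = 13.85 from the habitat fund, for a payoff of 72.85.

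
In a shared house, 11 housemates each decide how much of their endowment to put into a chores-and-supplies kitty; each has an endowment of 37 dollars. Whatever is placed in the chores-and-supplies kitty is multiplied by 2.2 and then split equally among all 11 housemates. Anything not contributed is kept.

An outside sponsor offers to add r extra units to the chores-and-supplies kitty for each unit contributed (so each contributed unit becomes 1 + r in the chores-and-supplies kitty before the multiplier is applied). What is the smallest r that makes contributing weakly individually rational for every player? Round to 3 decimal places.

With matching at rate r, one contributed unit becomes (1 + r) in the chores-and-supplies kitty and returns 2.2 × (1 + r) / 11 to the contributor.
Setting this equal to 1: 1 + r = 11/2.2 = 5.0000.
So the minimum matching rate is r = 5.0000 − 1 = 4.000.

4.000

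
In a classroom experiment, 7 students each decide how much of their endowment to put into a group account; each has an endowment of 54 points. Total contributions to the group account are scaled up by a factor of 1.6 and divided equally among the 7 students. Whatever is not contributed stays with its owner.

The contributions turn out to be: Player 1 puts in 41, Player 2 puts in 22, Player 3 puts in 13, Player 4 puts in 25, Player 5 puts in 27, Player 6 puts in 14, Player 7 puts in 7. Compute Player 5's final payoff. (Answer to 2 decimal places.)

61.06 points

Total contributed: 41 + 22 + 13 + 25 + 27 + 14 + 7 = 149.
Each receives 1.6 × 149 / 7 = 34.06 from the group account.
Player 5 keeps 54 − 27 = 27, so Player 5's payoff is 27 + 34.06 = 61.06.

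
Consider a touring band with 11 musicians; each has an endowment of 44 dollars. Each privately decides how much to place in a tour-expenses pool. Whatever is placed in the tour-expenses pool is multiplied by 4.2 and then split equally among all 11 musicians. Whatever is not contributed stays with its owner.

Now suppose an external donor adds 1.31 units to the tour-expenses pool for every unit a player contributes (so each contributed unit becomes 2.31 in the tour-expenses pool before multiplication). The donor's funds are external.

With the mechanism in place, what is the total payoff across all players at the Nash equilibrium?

484.00 dollars

The effective private return is 4.2 × 2.31 / 11 = 0.8820, which is still under 1, so the mechanism doesn't change anyone's dominant strategy: zero contribution.
At the Nash equilibrium no one contributes; group total payoff = 11 × 44 = 484.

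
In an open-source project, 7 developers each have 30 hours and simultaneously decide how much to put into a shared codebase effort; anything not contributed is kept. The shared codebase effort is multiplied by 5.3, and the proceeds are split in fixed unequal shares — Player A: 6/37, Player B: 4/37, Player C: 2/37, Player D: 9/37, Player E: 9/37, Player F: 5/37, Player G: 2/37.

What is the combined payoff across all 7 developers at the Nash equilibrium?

Each unit j contributes comes back to j as 5.3 × (j's share), so j prefers to contribute only if that share exceeds 1/5.3 = 0.1887; otherwise keeping the unit dominates.
Player D and Player E clear that bar, contributing 30 each; the remaining 5 contribute 0. Total contributed: 60.
The shared codebase effort pays out 5.3 × 60 = 318.00 in total (split across the unequal shares, but the aggregate is all that matters for the group sum).
The 5 free-riders keep 30 each, adding 150. Group total = 150 + 318.00 = 468.00.

468.00 hours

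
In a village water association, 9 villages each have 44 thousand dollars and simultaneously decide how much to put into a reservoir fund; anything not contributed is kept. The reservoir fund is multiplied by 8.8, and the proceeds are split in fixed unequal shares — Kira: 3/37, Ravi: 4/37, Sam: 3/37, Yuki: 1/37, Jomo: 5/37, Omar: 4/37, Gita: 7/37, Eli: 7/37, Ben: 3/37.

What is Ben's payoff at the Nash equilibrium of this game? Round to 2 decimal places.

138.18 thousand dollars

Player j's private return per contributed unit is 8.8 × (j's share). Contributing is weakly dominant for j when that share is at least 1/8.8 = 0.1136, and contributing 0 is dominant otherwise.
The shares above 0.1136 belong to Jomo, Gita and Eli, contributing 44 each; the remaining 6 contribute 0. Total contributed: 132.
Ben keeps 44 and receives 8.8 × 132 × 3/37 = 94.18 from the reservoir fund, for a payoff of 138.18.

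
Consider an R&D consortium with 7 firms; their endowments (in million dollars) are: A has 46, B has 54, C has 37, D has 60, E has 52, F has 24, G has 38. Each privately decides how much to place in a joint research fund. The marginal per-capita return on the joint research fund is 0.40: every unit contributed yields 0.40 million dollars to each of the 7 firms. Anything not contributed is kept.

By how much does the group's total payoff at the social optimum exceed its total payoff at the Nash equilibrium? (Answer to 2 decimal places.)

559.80 million dollars

The private return per contributed unit is 0.40 < 1 for everyone, so the Nash equilibrium is zero contribution and the group total is Σ E_j = 46 + 54 + 37 + 60 + 52 + 24 + 38 = 311.
Each contributed unit returns 2.800 to the group, so the social optimum is full contribution by everyone: group total = 2.800 × 311 = 870.80.
Efficiency loss = (2.800 − 1) × 311 = 559.80.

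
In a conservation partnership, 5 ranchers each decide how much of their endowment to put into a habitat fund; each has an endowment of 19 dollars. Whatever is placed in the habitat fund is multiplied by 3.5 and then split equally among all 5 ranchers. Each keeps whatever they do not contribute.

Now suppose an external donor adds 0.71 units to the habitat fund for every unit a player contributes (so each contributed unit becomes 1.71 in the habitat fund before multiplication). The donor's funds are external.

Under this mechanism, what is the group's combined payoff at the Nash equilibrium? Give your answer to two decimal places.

568.58 dollars

Under the mechanism each unit contributed yields 3.5 × 1.71 / 5 = 1.1970 back to its contributor per unit of net cost, which exceeds 1, making full contribution the dominant choice for everyone.
So the Nash equilibrium is full contribution by all 5; the group earns 3.5 × 1.71 × 95 = 568.58.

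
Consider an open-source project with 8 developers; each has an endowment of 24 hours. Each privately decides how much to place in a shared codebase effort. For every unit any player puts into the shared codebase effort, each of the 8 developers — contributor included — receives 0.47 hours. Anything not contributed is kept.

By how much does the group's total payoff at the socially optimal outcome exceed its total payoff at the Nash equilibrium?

The private return per contributed unit is 0.47 < 1, so contributing 0 is dominant for every player. At the Nash equilibrium everyone keeps their 24, and the group total is 8 × 24 = 192.
Each contributed unit returns 3.760 to the group as a whole (0.47 to each of 8 players), which exceeds 1, so the social optimum is full contribution: group total = 3.760 × 192 = 721.92.
Efficiency loss = 721.92 − 192 = 529.92.

529.92 hours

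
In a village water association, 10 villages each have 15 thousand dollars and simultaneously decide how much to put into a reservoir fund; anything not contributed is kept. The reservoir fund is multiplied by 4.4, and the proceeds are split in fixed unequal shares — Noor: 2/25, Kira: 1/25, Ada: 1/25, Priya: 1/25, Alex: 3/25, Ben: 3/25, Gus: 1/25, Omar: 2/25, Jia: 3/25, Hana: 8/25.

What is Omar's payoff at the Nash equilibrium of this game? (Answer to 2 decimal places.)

Each unit j contributes comes back to j as 4.4 × (j's share), so j prefers to contribute only if that share exceeds 1/4.4 = 0.2273; otherwise keeping the unit dominates.
Only Hana (8/25) clears that bar, contributing 15; the remaining 9 contribute 0. Total contributed: 15.
Omar keeps 15 and receives 4.4 × 15 × 2/25 = 5.28 from the reservoir fund, for a payoff of 20.28.

20.28 thousand dollars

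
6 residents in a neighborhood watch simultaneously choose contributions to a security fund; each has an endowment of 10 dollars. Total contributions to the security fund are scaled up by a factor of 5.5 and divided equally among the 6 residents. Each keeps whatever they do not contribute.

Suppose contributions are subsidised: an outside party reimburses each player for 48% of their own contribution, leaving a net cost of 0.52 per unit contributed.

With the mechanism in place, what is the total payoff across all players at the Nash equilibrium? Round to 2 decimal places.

358.80 dollars

Under the mechanism each unit contributed yields (5.5/6) / 0.52 = 1.7628 back to its contributor per unit of net cost, which exceeds 1, making full contribution the dominant choice for everyone.
At the Nash equilibrium everyone contributes 10. Group total payoff = 6 × (10 × 0.48 + 5.5 × 10) = 358.80.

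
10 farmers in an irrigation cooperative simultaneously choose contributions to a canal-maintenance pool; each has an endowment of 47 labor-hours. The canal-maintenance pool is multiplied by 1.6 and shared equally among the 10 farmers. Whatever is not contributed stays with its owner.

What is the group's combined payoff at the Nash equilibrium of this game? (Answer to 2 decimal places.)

470.00 labor-hours

Each contributed unit returns 1.6/10 = 0.1600 to its contributor — below 1 — so contributing 0 is dominant for every player. At the Nash equilibrium everyone keeps their 47, and the group total is 10 × 47 = 470.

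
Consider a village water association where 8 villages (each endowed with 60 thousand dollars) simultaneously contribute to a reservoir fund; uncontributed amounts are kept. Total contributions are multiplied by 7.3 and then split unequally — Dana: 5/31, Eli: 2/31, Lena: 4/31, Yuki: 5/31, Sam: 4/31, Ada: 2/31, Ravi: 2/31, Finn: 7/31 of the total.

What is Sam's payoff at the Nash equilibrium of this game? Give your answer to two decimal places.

229.55 thousand dollars

Player j's private return per contributed unit is 7.3 × (j's share). Contributing is weakly dominant for j when that share is at least 1/7.3 = 0.1370, and contributing 0 is dominant otherwise.
Dana, Yuki and Finn clear that bar, contributing 60 each; the remaining 5 contribute 0. Total contributed: 180.
Sam keeps 60 and receives 7.3 × 180 × 4/31 = 169.55 from the reservoir fund, for a payoff of 229.55.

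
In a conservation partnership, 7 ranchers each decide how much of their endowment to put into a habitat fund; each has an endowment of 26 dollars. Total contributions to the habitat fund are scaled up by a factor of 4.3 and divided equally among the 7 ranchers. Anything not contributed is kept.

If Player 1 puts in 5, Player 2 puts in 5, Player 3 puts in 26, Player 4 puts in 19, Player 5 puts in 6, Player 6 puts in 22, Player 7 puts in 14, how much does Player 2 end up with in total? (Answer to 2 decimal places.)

Total contributed: 5 + 5 + 26 + 19 + 6 + 22 + 14 = 97.
Each receives 4.3 × 97 / 7 = 59.59 from the habitat fund.
Player 2 keeps 26 − 5 = 21, so Player 2's payoff is 21 + 59.59 = 80.59.

80.59 dollars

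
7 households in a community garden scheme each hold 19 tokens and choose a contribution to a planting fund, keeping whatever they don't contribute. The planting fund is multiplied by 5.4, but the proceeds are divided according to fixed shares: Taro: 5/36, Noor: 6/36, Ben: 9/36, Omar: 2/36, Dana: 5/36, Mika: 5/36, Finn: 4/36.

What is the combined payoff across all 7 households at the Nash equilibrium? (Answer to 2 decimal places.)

Player j's private return per contributed unit is 5.4 × (j's share). Contributing is weakly dominant for j when that share is at least 1/5.4 = 0.1852, and contributing 0 is dominant otherwise.
Ben alone (share 9/36) is above the threshold, contributing 19; the remaining 6 contribute 0. Total contributed: 19.
The planting fund pays out 5.4 × 19 = 102.60 in total (split across the unequal shares, but the aggregate is all that matters for the group sum).
The 6 free-riders keep 19 each, adding 114. Group total = 114 + 102.60 = 216.60.

216.60 tokens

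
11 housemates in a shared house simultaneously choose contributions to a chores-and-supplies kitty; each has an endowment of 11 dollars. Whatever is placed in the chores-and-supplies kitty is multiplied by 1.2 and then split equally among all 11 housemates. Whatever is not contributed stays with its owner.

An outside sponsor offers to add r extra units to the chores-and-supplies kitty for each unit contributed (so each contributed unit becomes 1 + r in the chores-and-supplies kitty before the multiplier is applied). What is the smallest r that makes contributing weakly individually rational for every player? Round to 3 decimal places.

With matching at rate r, one contributed unit becomes (1 + r) in the chores-and-supplies kitty and returns 1.2 × (1 + r) / 11 to the contributor.
Setting this equal to 1: 1 + r = 11/1.2 = 9.1667.
So the minimum matching rate is r = 9.1667 − 1 = 8.167.

8.167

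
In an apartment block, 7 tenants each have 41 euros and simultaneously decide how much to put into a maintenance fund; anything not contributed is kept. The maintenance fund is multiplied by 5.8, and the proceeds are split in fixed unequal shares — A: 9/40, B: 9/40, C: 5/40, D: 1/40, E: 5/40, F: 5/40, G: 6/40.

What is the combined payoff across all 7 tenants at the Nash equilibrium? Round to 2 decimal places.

Each unit j contributes comes back to j as 5.8 × (j's share), so j prefers to contribute only if that share exceeds 1/5.8 = 0.1724; otherwise keeping the unit dominates.
A and B are above the threshold, contributing 41 each; the remaining 5 contribute 0. Total contributed: 82.
The maintenance fund pays out 5.8 × 82 = 475.60 in total (split across the unequal shares, but the aggregate is all that matters for the group sum).
The 5 free-riders keep 41 each, adding 205. Group total = 205 + 475.60 = 680.60.

680.60 euros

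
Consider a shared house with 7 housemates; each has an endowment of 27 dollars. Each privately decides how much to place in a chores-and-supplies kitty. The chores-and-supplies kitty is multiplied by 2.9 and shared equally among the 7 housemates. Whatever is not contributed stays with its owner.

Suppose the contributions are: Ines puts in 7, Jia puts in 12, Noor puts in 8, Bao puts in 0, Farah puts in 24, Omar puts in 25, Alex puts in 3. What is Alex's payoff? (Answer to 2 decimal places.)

56.73 dollars

Total contributed: 7 + 12 + 8 + 0 + 24 + 25 + 3 = 79.
Each receives 2.9 × 79 / 7 = 32.73 from the chores-and-supplies kitty.
Alex keeps 27 − 3 = 24, so Alex's payoff is 24 + 32.73 = 56.73.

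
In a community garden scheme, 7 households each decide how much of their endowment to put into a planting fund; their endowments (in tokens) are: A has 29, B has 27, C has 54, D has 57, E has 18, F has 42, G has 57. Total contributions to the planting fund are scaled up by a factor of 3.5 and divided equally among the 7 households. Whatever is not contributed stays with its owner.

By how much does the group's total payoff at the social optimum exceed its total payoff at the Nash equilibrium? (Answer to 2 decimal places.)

The private return per contributed unit is 3.5/7 = 0.5000 < 1 for every player regardless of endowment, so the Nash equilibrium is zero contribution and the group total is Σ E_j = 29 + 27 + 54 + 57 + 18 + 42 + 57 = 284.
Each contributed unit returns 3.500 to the group, so the social optimum is full contribution by everyone: group total = 3.500 × 284 = 994.00.
Efficiency loss = (3.500 − 1) × 284 = 710.00.

710.00 tokens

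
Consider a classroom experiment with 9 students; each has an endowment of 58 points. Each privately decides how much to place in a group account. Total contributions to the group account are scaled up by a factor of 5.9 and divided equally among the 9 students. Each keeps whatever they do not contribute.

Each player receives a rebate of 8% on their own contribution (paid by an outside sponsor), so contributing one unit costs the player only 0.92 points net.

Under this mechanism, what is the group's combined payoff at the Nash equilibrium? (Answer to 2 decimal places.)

With the mechanism, a contributed unit returns (5.9/9) / 0.92 = 0.7126 per unit of net cost — still below 1 — so contributing 0 remains dominant for every player.
Everyone keeps their endowment and the group total is 9 × 58 = 522.

522.00 points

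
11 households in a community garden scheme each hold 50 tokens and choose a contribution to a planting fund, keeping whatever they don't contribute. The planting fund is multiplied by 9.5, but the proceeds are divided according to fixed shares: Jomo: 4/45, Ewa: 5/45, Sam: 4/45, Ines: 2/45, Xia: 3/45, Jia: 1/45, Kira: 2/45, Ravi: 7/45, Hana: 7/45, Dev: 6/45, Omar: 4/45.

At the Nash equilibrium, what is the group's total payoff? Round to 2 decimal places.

2250.00 tokens

Player j's private return per contributed unit is 9.5 × (j's share). Contributing is weakly dominant for j when that share is at least 1/9.5 = 0.1053, and contributing 0 is dominant otherwise.
Ewa, Ravi, Hana and Dev are above the threshold, contributing 50 each; the remaining 7 contribute 0. Total contributed: 200.
The planting fund pays out 9.5 × 200 = 1900.00 in total (split across the unequal shares, but the aggregate is all that matters for the group sum).
The 7 free-riders keep 50 each, adding 350. Group total = 350 + 1900.00 = 2250.00.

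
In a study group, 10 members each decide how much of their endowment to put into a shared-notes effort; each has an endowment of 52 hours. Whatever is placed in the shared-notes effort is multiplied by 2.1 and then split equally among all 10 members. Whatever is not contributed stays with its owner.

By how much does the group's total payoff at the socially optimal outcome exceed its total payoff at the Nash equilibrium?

572.00 hours

Each contributed unit returns 2.1/10 = 0.2100 to its contributor — below 1 — so contributing 0 is dominant for every player. At the Nash equilibrium everyone keeps their 52, and the group total is 10 × 52 = 520.
Each contributed unit returns 2.100 to the group as a whole (0.2100 to each of 10 players), which exceeds 1, so the social optimum is full contribution: group total = 2.100 × 520 = 1092.00.
Efficiency loss = 1092.00 − 520 = 572.00.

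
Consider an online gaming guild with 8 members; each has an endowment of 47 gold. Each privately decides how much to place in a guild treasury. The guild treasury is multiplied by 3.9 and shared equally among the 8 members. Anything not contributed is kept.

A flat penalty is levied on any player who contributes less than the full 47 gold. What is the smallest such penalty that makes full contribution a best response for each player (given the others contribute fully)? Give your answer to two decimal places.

Given the others contribute fully, the best deviation is to contribute 0 (any partial contribution still incurs the fine and gives up units whose private return 0.4875 is below 1).
Deviating from 47 to 0 saves 47 gold but forfeits the deviator's share of the drop in the guild treasury: 3.9/8 × 47 = 22.91.
So the deviation gain is 47 − 22.91 = 24.09, and the fine must be at least 24.09 gold to wipe it out.

24.09 gold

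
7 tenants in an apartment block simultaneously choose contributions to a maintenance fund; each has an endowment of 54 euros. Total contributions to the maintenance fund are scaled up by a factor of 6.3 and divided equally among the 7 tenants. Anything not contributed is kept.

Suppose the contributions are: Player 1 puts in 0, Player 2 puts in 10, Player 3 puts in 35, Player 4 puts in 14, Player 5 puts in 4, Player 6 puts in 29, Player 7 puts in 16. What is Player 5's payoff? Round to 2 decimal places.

147.20 euros

Total contributed: 0 + 10 + 35 + 14 + 4 + 29 + 16 = 108.
Each receives 6.3 × 108 / 7 = 97.20 from the maintenance fund.
Player 5 keeps 54 − 4 = 50, so Player 5's payoff is 50 + 97.20 = 147.20.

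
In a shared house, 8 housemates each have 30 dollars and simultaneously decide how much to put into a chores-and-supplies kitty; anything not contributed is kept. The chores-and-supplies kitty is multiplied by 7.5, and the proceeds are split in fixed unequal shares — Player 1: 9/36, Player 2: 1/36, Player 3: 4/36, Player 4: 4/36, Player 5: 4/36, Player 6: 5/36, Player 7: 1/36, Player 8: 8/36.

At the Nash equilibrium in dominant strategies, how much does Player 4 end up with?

A player with share s gets back 7.5·s per unit contributed, so full contribution is dominant for anyone with s > 1/7.5 = 0.1333 and zero contribution is dominant for anyone below.
The shares above 0.1333 belong to Player 1, Player 6 and Player 8, contributing 30 each; the remaining 5 contribute 0. Total contributed: 90.
Player 4 keeps 30 and receives 7.5 × 90 × 4/36 = 75.00 from the chores-and-supplies kitty, for a payoff of 105.00.

105.00 dollars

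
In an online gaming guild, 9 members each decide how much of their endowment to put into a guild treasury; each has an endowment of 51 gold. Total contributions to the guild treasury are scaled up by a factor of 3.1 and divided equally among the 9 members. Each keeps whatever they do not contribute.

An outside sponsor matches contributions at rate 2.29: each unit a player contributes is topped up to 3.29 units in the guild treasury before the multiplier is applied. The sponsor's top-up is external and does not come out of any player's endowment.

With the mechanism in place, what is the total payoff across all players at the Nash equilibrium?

4681.34 gold

With the mechanism, a contributed unit returns 3.1 × 3.29 / 9 = 1.1332 per unit of net cost to the contributor — now above 1 — so contributing fully is weakly dominant for every player.
At the Nash equilibrium everyone contributes 51. Group total payoff = 3.1 × 3.29 × 459 = 4681.34.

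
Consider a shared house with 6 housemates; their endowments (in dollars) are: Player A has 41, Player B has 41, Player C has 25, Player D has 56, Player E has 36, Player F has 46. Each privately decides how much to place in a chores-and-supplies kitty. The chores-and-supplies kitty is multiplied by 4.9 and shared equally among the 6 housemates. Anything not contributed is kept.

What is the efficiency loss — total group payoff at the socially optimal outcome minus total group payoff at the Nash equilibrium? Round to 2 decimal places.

955.50 dollars

The private return per contributed unit is 4.9/6 = 0.8167 < 1 for every player regardless of endowment, so the Nash equilibrium is zero contribution and the group total is Σ E_j = 41 + 41 + 25 + 56 + 36 + 46 = 245.
Each contributed unit returns 4.900 to the group, so the social optimum is full contribution by everyone: group total = 4.900 × 245 = 1200.50.
Efficiency loss = (4.900 − 1) × 245 = 955.50.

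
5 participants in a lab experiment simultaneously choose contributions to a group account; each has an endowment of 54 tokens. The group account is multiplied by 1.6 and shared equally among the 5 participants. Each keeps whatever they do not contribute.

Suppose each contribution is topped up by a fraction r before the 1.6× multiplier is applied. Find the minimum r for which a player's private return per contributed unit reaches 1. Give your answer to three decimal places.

With matching at rate r, one contributed unit becomes (1 + r) in the group account and returns 1.6 × (1 + r) / 5 to the contributor.
Setting this equal to 1: 1 + r = 5/1.6 = 3.1250.
So the minimum matching rate is r = 3.1250 − 1 = 2.125.

2.125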